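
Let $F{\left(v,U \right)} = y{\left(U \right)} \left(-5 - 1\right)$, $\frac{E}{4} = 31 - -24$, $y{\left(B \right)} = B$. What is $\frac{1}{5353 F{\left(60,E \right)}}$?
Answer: $- \frac{1}{7065960} \approx -1.4152 \cdot 10^{-7}$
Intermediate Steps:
$E = 220$ ($E = 4 \left(31 - -24\right) = 4 \left(31 + 24\right) = 4 \cdot 55 = 220$)
$F{\left(v,U \right)} = - 6 U$ ($F{\left(v,U \right)} = U \left(-5 - 1\right) = U \left(-6\right) = - 6 U$)
$\frac{1}{5353 F{\left(60,E \right)}} = \frac{1}{5353 \left(\left(-6\right) 220\right)} = \frac{1}{5353 \left(-1320\right)} = \frac{1}{5353} \left(- \frac{1}{1320}\right) = - \frac{1}{7065960}$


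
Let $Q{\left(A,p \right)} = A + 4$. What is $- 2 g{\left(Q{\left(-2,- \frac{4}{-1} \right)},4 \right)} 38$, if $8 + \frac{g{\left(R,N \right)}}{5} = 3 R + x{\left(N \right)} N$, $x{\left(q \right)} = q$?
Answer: $-5320$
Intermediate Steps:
$Q{\left(A,p \right)} = 4 + A$
$g{\left(R,N \right)} = -40 + 5 N^{2} + 15 R$ ($g{\left(R,N \right)} = -40 + 5 \left(3 R + N N\right) = -40 + 5 \left(3 R + N^{2}\right) = -40 + 5 \left(N^{2} + 3 R\right) = -40 + \left(5 N^{2} + 15 R\right) = -40 + 5 N^{2} + 15 R$)
$- 2 g{\left(Q{\left(-2,- \frac{4}{-1} \right)},4 \right)} 38 = - 2 \left(-40 + 5 \cdot 4^{2} + 15 \left(4 - 2\right)\right) 38 = - 2 \left(-40 + 5 \cdot 16 + 15 \cdot 2\right) 38 = - 2 \left(-40 + 80 + 30\right) 38 = \left(-2\right) 70 \cdot 38 = \left(-140\right) 38 = -5320$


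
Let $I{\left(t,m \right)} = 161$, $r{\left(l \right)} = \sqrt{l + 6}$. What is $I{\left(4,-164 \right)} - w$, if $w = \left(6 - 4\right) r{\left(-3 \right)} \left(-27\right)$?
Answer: $161 + 54 \sqrt{3} \approx 254.53$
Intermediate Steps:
$r{\left(l \right)} = \sqrt{6 + l}$
$w = - 54 \sqrt{3}$ ($w = \left(6 - 4\right) \sqrt{6 - 3} \left(-27\right) = \left(6 - 4\right) \sqrt{3} \left(-27\right) = 2 \sqrt{3} \left(-27\right) = - 54 \sqrt{3} \approx -93.531$)
$I{\left(4,-164 \right)} - w = 161 - - 54 \sqrt{3} = 161 + 54 \sqrt{3}$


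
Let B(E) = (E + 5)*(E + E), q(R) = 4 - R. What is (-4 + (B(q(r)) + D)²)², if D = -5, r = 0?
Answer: 20115225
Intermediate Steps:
B(E) = 2*E*(5 + E) (B(E) = (5 + E)*(2*E) = 2*E*(5 + E))
(-4 + (B(q(r)) + D)²)² = (-4 + (2*(4 - 1*0)*(5 + (4 - 1*0)) - 5)²)² = (-4 + (2*(4 + 0)*(5 + (4 + 0)) - 5)²)² = (-4 + (2*4*(5 + 4) - 5)²)² = (-4 + (2*4*9 - 5)²)² = (-4 + (72 - 5)²)² = (-4 + 67²)² = (-4 + 4489)² = 4485² = 20115225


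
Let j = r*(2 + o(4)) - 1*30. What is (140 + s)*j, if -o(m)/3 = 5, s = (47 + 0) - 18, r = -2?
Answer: -676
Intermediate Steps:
s = 29 (s = 47 - 18 = 29)
o(m) = -15 (o(m) = -3*5 = -15)
j = -4 (j = -2*(2 - 15) - 1*30 = -2*(-13) - 30 = 26 - 30 = -4)
(140 + s)*j = (140 + 29)*(-4) = 169*(-4) = -676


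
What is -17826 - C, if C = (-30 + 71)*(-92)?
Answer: -14054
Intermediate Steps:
C = -3772 (C = 41*(-92) = -3772)
-17826 - C = -17826 - 1*(-3772) = -17826 + 3772 = -14054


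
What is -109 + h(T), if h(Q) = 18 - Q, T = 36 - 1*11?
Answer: -116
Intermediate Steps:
T = 25 (T = 36 - 11 = 25)
-109 + h(T) = -109 + (18 - 1*25) = -109 + (18 - 25) = -109 - 7 = -116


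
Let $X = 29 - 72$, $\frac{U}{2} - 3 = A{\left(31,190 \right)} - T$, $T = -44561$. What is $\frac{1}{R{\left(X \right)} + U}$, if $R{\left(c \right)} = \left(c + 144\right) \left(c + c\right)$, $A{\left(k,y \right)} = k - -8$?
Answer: $\frac{1}{80520} \approx 1.2419 \cdot 10^{-5}$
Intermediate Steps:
$A{\left(k,y \right)} = 8 + k$ ($A{\left(k,y \right)} = k + 8 = 8 + k$)
$U = 89206$ ($U = 6 + 2 \left(\left(8 + 31\right) - -44561\right) = 6 + 2 \left(39 + 44561\right) = 6 + 2 \cdot 44600 = 6 + 89200 = 89206$)
$X = -43$
$R{\left(c \right)} = 2 c \left(144 + c\right)$ ($R{\left(c \right)} = \left(144 + c\right) 2 c = 2 c \left(144 + c\right)$)
$\frac{1}{R{\left(X \right)} + U} = \frac{1}{2 \left(-43\right) \left(144 - 43\right) + 89206} = \frac{1}{2 \left(-43\right) 101 + 89206} = \frac{1}{-8686 + 89206} = \frac{1}{80520}$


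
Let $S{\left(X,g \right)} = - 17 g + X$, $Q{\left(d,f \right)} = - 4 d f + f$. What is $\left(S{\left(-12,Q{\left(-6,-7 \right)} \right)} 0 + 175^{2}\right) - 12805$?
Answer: $17820$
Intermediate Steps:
$Q{\left(d,f \right)} = f - 4 d f$ ($Q{\left(d,f \right)} = - 4 d f + f = f - 4 d f$)
$S{\left(X,g \right)} = X - 17 g$
$\left(S{\left(-12,Q{\left(-6,-7 \right)} \right)} 0 + 175^{2}\right) - 12805 = \left(\left(-12 - 17 \left(- 7 \left(1 - -24\right)\right)\right) 0 + 175^{2}\right) - 12805 = \left(\left(-12 - 17 \left(- 7 \left(1 + 24\right)\right)\right) 0 + 30625\right) - 12805 = \left(\left(-12 - 17 \left(\left(-7\right) 25\right)\right) 0 + 30625\right) - 12805 = \left(\left(-12 - -2975\right) 0 + 30625\right) - 12805 = \left(\left(-12 + 2975\right) 0 + 30625\right) - 12805 = \left(2963 \cdot 0 + 30625\right) - 12805 = \left(0 + 30625\right) - 12805 = 30625 - 12805 = 17820$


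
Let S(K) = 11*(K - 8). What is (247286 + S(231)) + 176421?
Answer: 426160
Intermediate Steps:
S(K) = -88 + 11*K (S(K) = 11*(-8 + K) = -88 + 11*K)
(247286 + S(231)) + 176421 = (247286 + (-88 + 11*231)) + 176421 = (247286 + (-88 + 2541)) + 176421 = (247286 + 2453) + 176421 = 249739 + 176421 = 426160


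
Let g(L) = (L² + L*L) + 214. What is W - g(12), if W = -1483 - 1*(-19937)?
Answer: 17952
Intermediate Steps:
W = 18454 (W = -1483 + 19937 = 18454)
g(L) = 214 + 2*L² (g(L) = (L² + L²) + 214 = 2*L² + 214 = 214 + 2*L²)
W - g(12) = 18454 - (214 + 2*12²) = 18454 - (214 + 2*144) = 18454 - (214 + 288) = 18454 - 1*502 = 18454 - 502 = 17952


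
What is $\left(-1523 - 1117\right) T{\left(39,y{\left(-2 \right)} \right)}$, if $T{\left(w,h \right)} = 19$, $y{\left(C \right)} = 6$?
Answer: $-50160$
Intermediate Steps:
$\left(-1523 - 1117\right) T{\left(39,y{\left(-2 \right)} \right)} = \left(-1523 - 1117\right) 19 = \left(-2640\right) 19 = -50160$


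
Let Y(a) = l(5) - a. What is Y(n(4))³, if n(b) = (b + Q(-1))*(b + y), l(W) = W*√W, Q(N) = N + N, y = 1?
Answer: -4750 + 2125*√5 ≈ 1.6445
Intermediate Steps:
Q(N) = 2*N
l(W) = W^(3/2)
n(b) = (1 + b)*(-2 + b) (n(b) = (b + 2*(-1))*(b + 1) = (b - 2)*(1 + b) = (-2 + b)*(1 + b) = (1 + b)*(-2 + b))
Y(a) = -a + 5*√5 (Y(a) = 5^(3/2) - a = 5*√5 - a = -a + 5*√5)
Y(n(4))³ = (-(-2 + 4² - 1*4) + 5*√5)³ = (-(-2 + 16 - 4) + 5*√5)³ = (-1*10 + 5*√5)³ = (-10 + 5*√5)³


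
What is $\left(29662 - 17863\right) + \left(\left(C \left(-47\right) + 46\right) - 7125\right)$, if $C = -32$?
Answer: $6224$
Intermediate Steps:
$\left(29662 - 17863\right) + \left(\left(C \left(-47\right) + 46\right) - 7125\right) = \left(29662 - 17863\right) + \left(\left(\left(-32\right) \left(-47\right) + 46\right) - 7125\right) = 11799 + \left(\left(1504 + 46\right) - 7125\right) = 11799 + \left(1550 - 7125\right) = 11799 - 5575 = 6224$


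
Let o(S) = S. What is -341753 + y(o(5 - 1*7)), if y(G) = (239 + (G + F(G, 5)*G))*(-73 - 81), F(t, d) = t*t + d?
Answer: -375479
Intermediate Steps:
F(t, d) = d + t² (F(t, d) = t² + d = d + t²)
y(G) = -36806 - 154*G - 154*G*(5 + G²) (y(G) = (239 + (G + (5 + G²)*G))*(-73 - 81) = (239 + (G + G*(5 + G²)))*(-154) = (239 + G + G*(5 + G²))*(-154) = -36806 - 154*G - 154*G*(5 + G²))
-341753 + y(o(5 - 1*7)) = -341753 + (-36806 - 924*(5 - 1*7) - 154*(5 - 1*7)³) = -341753 + (-36806 - 924*(5 - 7) - 154*(5 - 7)³) = -341753 + (-36806 - 924*(-2) - 154*(-2)³) = -341753 + (-36806 + 1848 - 154*(-8)) = -341753 + (-36806 + 1848 + 1232) = -341753 - 33726 = -375479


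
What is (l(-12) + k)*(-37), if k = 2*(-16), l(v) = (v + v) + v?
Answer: 2516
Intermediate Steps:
l(v) = 3*v (l(v) = 2*v + v = 3*v)
k = -32
(l(-12) + k)*(-37) = (3*(-12) - 32)*(-37) = (-36 - 32)*(-37) = -68*(-37) = 2516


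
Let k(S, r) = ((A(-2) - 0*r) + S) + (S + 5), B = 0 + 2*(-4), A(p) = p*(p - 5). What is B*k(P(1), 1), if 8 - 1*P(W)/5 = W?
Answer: -712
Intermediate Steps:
P(W) = 40 - 5*W
A(p) = p*(-5 + p)
B = -8 (B = 0 - 8 = -8)
k(S, r) = 19 + 2*S (k(S, r) = ((-2*(-5 - 2) - 0*r) + S) + (S + 5) = ((-2*(-7) - 1*0) + S) + (5 + S) = ((14 + 0) + S) + (5 + S) = (14 + S) + (5 + S) = 19 + 2*S)
B*k(P(1), 1) = -8*(19 + 2*(40 - 5*1)) = -8*(19 + 2*(40 - 5)) = -8*(19 + 2*35) = -8*(19 + 70) = -8*89 = -712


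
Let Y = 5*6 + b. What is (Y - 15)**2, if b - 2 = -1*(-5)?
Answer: 484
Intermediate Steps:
b = 7 (b = 2 - 1*(-5) = 2 + 5 = 7)
Y = 37 (Y = 5*6 + 7 = 30 + 7 = 37)
(Y - 15)**2 = (37 - 15)**2 = 22**2 = 484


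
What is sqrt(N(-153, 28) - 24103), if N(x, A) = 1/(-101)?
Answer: 2*I*sqrt(61468701)/101 ≈ 155.25*I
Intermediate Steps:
N(x, A) = -1/101
sqrt(N(-153, 28) - 24103) = sqrt(-1/101 - 24103) = sqrt(-2434404/101) = 2*I*sqrt(61468701)/101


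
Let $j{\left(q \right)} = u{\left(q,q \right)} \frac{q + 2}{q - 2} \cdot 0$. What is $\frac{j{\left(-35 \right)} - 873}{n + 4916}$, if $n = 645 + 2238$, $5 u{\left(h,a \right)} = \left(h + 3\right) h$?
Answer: $- \frac{873}{7799} \approx -0.11194$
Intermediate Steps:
$u{\left(h,a \right)} = \frac{h \left(3 + h\right)}{5}$ ($u{\left(h,a \right)} = \frac{\left(h + 3\right) h}{5} = \frac{\left(3 + h\right) h}{5} = \frac{h \left(3 + h\right)}{5}$)
$n = 2883$
$j{\left(q \right)} = 0$ ($j{\left(q \right)} = \frac{q \left(3 + q\right)}{5} \frac{q + 2}{q - 2} \cdot 0 = \frac{q \left(3 + q\right)}{5} \frac{2 + q}{-2 + q} 0 = \frac{q \left(2 + q\right) \left(3 + q\right)}{5 \left(-2 + q\right)} 0 = 0$)
$\frac{j{\left(-35 \right)} - 873}{n + 4916} = \frac{0 - 873}{2883 + 4916} = - \frac{873}{7799}$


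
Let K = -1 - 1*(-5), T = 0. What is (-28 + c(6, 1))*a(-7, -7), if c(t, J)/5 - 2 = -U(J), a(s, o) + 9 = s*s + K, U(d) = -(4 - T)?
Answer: 88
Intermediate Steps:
U(d) = -4 (U(d) = -(4 - 1*0) = -(4 + 0) = -1*4 = -4)
K = 4 (K = -1 + 5 = 4)
a(s, o) = -5 + s² (a(s, o) = -9 + (s*s + 4) = -9 + (s² + 4) = -9 + (4 + s²) = -5 + s²)
c(t, J) = 30 (c(t, J) = 10 + 5*(-1*(-4)) = 10 + 5*4 = 10 + 20 = 30)
(-28 + c(6, 1))*a(-7, -7) = (-28 + 30)*(-5 + (-7)²) = 2*(-5 + 49) = 2*44 = 88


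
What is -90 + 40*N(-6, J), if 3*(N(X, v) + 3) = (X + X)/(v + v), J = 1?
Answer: -290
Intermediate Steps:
N(X, v) = -3 + X/(3*v) (N(X, v) = -3 + ((X + X)/(v + v))/3 = -3 + ((2*X)/((2*v)))/3 = -3 + ((2*X)*(1/(2*v)))/3 = -3 + (X/v)/3 = -3 + X/(3*v))
-90 + 40*N(-6, J) = -90 + 40*(-3 + (⅓)*(-6)/1) = -90 + 40*(-3 + (⅓)*(-6)*1) = -90 + 40*(-3 - 2) = -90 + 40*(-5) = -90 - 200 = -290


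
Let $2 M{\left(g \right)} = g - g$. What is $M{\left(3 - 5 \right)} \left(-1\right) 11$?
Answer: $0$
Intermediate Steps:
$M{\left(g \right)} = 0$ ($M{\left(g \right)} = \frac{g - g}{2} = \frac{1}{2} \cdot 0 = 0$)
$M{\left(3 - 5 \right)} \left(-1\right) 11 = 0 \left(-1\right) 11 = 0 \cdot 11 = 0$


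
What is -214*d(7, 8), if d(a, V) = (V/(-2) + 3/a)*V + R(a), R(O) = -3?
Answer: 47294/7 ≈ 6756.3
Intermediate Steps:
d(a, V) = -3 + V*(3/a - V/2) (d(a, V) = (V/(-2) + 3/a)*V - 3 = (V*(-½) + 3/a)*V - 3 = (-V/2 + 3/a)*V - 3 = (3/a - V/2)*V - 3 = V*(3/a - V/2) - 3 = -3 + V*(3/a - V/2))
-214*d(7, 8) = -214*(-3 - ½*8² + 3*8/7) = -214*(-3 - ½*64 + 3*8*(⅐)) = -214*(-3 - 32 + 24/7) = -214*(-221/7) = 47294/7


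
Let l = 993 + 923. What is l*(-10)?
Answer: -19160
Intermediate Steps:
l = 1916
l*(-10) = 1916*(-10) = -19160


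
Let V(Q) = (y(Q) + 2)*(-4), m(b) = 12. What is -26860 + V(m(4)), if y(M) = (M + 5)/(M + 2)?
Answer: -188110/7 ≈ -26873.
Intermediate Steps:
y(M) = (5 + M)/(2 + M)
V(Q) = -8 - 4*(5 + Q)/(2 + Q) (V(Q) = ((5 + Q)/(2 + Q) + 2)*(-4) = (2 + (5 + Q)/(2 + Q))*(-4) = -8 - 4*(5 + Q)/(2 + Q))
-26860 + V(m(4)) = -26860 + 12*(-3 - 1*12)/(2 + 12) = -26860 + 12*(-3 - 12)/14 = -26860 + 12*(1/14)*(-15) = -26860 - 90/7 = -188110/7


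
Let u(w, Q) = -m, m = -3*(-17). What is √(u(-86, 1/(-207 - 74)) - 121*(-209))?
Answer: √25238 ≈ 158.86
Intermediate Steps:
m = 51
u(w, Q) = -51 (u(w, Q) = -1*51 = -51)
√(u(-86, 1/(-207 - 74)) - 121*(-209)) = √(-51 - 121*(-209)) = √(-51 + 25289) = √25238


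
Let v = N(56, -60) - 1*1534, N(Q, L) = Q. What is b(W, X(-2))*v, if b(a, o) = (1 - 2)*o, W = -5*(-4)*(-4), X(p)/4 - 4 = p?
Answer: 11824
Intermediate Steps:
X(p) = 16 + 4*p
W = -80 (W = 20*(-4) = -80)
b(a, o) = -o
v = -1478 (v = 56 - 1*1534 = 56 - 1534 = -1478)
b(W, X(-2))*v = -(16 + 4*(-2))*(-1478) = -(16 - 8)*(-1478) = -1*8*(-1478) = -8*(-1478) = 11824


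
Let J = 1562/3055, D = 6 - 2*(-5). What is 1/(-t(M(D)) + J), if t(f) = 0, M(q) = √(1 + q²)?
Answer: 3055/1562 ≈ 1.9558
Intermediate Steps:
D = 16 (D = 6 + 10 = 16)
J = 1562/3055 (J = 1562*(1/3055) = 1562/3055 ≈ 0.51129)
1/(-t(M(D)) + J) = 1/(-1*0 + 1562/3055) = 1/(0 + 1562/3055) = 1/(1562/3055) = 3055/1562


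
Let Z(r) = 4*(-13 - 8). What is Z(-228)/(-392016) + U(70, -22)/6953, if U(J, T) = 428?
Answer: 14030575/227140604 ≈ 0.061770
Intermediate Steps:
Z(r) = -84 (Z(r) = 4*(-21) = -84)
Z(-228)/(-392016) + U(70, -22)/6953 = -84/(-392016) + 428/6953 = -84*(-1/392016) + 428*(1/6953) = 7/32668 + 428/6953 = 14030575/227140604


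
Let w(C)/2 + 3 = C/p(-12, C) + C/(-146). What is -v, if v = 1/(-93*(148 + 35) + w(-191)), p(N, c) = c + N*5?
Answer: 18323/311873248 ≈ 5.8751e-5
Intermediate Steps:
p(N, c) = c + 5*N
w(C) = -6 - C/73 + 2*C/(-60 + C) (w(C) = -6 + 2*(C/(C + 5*(-12)) + C/(-146)) = -6 + 2*(C/(C - 60) + C*(-1/146)) = -6 + 2*(C/(-60 + C) - C/146) = -6 + 2*(-C/146 + C/(-60 + C)) = -6 + (-C/73 + 2*C/(-60 + C)) = -6 - C/73 + 2*C/(-60 + C))
v = -18323/311873248 (v = 1/(-93*(148 + 35) + (26280 - 1*(-191)² - 232*(-191))/(73*(-60 - 191))) = 1/(-93*183 + (1/73)*(26280 - 1*36481 + 44312)/(-251)) = 1/(-17019 + (1/73)*(-1/251)*(26280 - 36481 + 44312)) = 1/(-17019 + (1/73)*(-1/251)*34111) = 1/(-17019 - 34111/18323) = 1/(-311873248/18323) = -18323/311873248 ≈ -5.8751e-5)
-v = -1*(-18323/311873248) = 18323/311873248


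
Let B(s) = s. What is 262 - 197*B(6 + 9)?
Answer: -2693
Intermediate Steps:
262 - 197*B(6 + 9) = 262 - 197*(6 + 9) = 262 - 197*15 = 262 - 2955 = -2693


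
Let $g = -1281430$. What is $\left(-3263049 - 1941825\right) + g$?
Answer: $-6486304$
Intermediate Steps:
$\left(-3263049 - 1941825\right) + g = \left(-3263049 - 1941825\right) - 1281430 = -5204874 - 1281430 = -6486304$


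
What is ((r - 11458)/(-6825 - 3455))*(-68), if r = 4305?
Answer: -121601/2570 ≈ -47.316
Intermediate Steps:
((r - 11458)/(-6825 - 3455))*(-68) = ((4305 - 11458)/(-6825 - 3455))*(-68) = -7153/(-10280)*(-68) = -7153*(-1/10280)*(-68) = (7153/10280)*(-68) = -121601/2570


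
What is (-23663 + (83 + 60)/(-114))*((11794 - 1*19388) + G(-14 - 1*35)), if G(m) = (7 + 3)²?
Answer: 3369458525/19 ≈ 1.7734e+8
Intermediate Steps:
G(m) = 100 (G(m) = 10² = 100)
(-23663 + (83 + 60)/(-114))*((11794 - 1*19388) + G(-14 - 1*35)) = (-23663 + (83 + 60)/(-114))*((11794 - 1*19388) + 100) = (-23663 - 1/114*143)*((11794 - 19388) + 100) = (-23663 - 143/114)*(-7594 + 100) = -2697725/114*(-7494) = 3369458525/19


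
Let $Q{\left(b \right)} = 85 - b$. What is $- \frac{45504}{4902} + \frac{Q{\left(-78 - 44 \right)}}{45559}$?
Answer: $- \frac{345350337}{37221703} \approx -9.2782$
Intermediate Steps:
$- \frac{45504}{4902} + \frac{Q{\left(-78 - 44 \right)}}{45559} = - \frac{45504}{4902} + \frac{85 - \left(-78 - 44\right)}{45559} = \left(-45504\right) \frac{1}{4902} + \left(85 - -122\right) \frac{1}{45559} = - \frac{7584}{817} + \left(85 + 122\right) \frac{1}{45559} = - \frac{7584}{817} + 207 \cdot \frac{1}{45559} = - \frac{7584}{817} + \frac{207}{45559} = - \frac{345350337}{37221703}$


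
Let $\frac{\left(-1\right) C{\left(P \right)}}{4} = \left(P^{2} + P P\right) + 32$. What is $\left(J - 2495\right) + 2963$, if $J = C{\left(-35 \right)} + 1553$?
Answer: $-7907$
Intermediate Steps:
$C{\left(P \right)} = -128 - 8 P^{2}$ ($C{\left(P \right)} = - 4 \left(\left(P^{2} + P P\right) + 32\right) = - 4 \left(\left(P^{2} + P^{2}\right) + 32\right) = - 4 \left(2 P^{2} + 32\right) = - 4 \left(32 + 2 P^{2}\right) = -128 - 8 P^{2}$)
$J = -8375$ ($J = \left(-128 - 8 \left(-35\right)^{2}\right) + 1553 = \left(-128 - 9800\right) + 1553 = -9928 + 1553 = -8375$)
$\left(J - 2495\right) + 2963 = \left(-8375 - 2495\right) + 2963 = -10870 + 2963 = -7907$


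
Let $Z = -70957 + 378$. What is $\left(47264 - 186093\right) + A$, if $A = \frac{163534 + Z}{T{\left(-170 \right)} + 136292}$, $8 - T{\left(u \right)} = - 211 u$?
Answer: $- \frac{2788500703}{20086} \approx -1.3883 \cdot 10^{5}$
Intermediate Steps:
$Z = -70579$
$T{\left(u \right)} = 8 + 211 u$ ($T{\left(u \right)} = 8 - - 211 u = 8 + 211 u$)
$A = \frac{18591}{20086}$ ($A = \frac{163534 - 70579}{\left(8 + 211 \left(-170\right)\right) + 136292} = \frac{92955}{\left(8 - 35870\right) + 136292} = \frac{92955}{-35862 + 136292} = \frac{92955}{100430} = 92955 \cdot \frac{1}{100430} = \frac{18591}{20086} \approx 0.92557$)
$\left(47264 - 186093\right) + A = \left(47264 - 186093\right) + \frac{18591}{20086} = -138829 + \frac{18591}{20086} = - \frac{2788500703}{20086}$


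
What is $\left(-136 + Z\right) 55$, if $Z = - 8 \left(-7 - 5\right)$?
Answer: $-2200$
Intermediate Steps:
$Z = 96$ ($Z = - 8 \left(-7 - 5\right) = \left(-8\right) \left(-12\right) = 96$)
$\left(-136 + Z\right) 55 = \left(-136 + 96\right) 55 = \left(-40\right) 55 = -2200$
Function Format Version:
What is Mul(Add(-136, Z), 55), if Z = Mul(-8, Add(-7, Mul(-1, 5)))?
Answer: -2200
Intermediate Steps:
Z = 96 (Z = Mul(-8, Add(-7, -5)) = Mul(-8, -12) = 96)
Mul(Add(-136, Z), 55) = Mul(Add(-136, 96), 55) = Mul(-40, 55) = -2200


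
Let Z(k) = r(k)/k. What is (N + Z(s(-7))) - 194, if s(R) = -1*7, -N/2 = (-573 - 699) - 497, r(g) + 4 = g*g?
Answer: 23363/7 ≈ 3337.6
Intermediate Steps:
r(g) = -4 + g² (r(g) = -4 + g*g = -4 + g²)
N = 3538 (N = -2*((-573 - 699) - 497) = -2*(-1272 - 497) = -2*(-1769) = 3538)
s(R) = -7
Z(k) = (-4 + k²)/k
(N + Z(s(-7))) - 194 = (3538 + (-7 - 4/(-7))) - 194 = (3538 + (-7 - 4*(-⅐))) - 194 = (3538 + (-7 + 4/7)) - 194 = (3538 - 45/7) - 194 = 24721/7 - 194 = 23363/7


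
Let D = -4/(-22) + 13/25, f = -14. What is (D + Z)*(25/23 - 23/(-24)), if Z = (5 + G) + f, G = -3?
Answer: -3507803/151800 ≈ -23.108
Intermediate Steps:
D = 193/275 (D = -4*(-1/22) + 13*(1/25) = 2/11 + 13/25 = 193/275 ≈ 0.70182)
Z = -12 (Z = (5 - 3) - 14 = 2 - 14 = -12)
(D + Z)*(25/23 - 23/(-24)) = (193/275 - 12)*(25/23 - 23/(-24)) = -3107*(25*(1/23) - 23*(-1/24))/275 = -3107*(25/23 + 23/24)/275 = -3107/275*1129/552 = -3507803/151800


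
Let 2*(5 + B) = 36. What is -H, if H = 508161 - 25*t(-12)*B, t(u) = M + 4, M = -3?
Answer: -507836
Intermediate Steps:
B = 13 (B = -5 + (½)*36 = -5 + 18 = 13)
t(u) = 1 (t(u) = -3 + 4 = 1)
H = 507836 (H = 508161 - 25*1*13 = 508161 - 25*13 = 508161 - 1*325 = 508161 - 325 = 507836)
-H = -1*507836 = -507836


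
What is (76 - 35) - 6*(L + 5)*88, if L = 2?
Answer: -3655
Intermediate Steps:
(76 - 35) - 6*(L + 5)*88 = (76 - 35) - 6*(2 + 5)*88 = 41 - 6*7*88 = 41 - 42*88 = 41 - 3696 = -3655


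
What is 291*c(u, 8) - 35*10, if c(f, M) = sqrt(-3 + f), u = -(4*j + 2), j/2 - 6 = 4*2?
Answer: -350 + 873*I*sqrt(13) ≈ -350.0 + 3147.6*I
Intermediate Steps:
j = 28 (j = 12 + 2*(4*2) = 12 + 2*8 = 12 + 16 = 28)
u = -114 (u = -(4*28 + 2) = -(112 + 2) = -1*114 = -114)
291*c(u, 8) - 35*10 = 291*sqrt(-3 - 114) - 35*10 = 291*sqrt(-117) - 350 = 291*(3*I*sqrt(13)) - 350 = 873*I*sqrt(13) - 350 = -350 + 873*I*sqrt(13)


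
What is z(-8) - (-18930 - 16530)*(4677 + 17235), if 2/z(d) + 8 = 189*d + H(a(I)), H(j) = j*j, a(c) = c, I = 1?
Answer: 1180262270878/1519 ≈ 7.7700e+8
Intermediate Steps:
H(j) = j²
z(d) = 2/(-7 + 189*d) (z(d) = 2/(-8 + (189*d + 1²)) = 2/(-8 + (189*d + 1)) = 2/(-8 + (1 + 189*d)) = 2/(-7 + 189*d))
z(-8) - (-18930 - 16530)*(4677 + 17235) = 2/(7*(-1 + 27*(-8))) - (-18930 - 16530)*(4677 + 17235) = 2/(7*(-1 - 216)) - (-35460)*21912 = (2/7)/(-217) - 1*(-776999520) = (2/7)*(-1/217) + 776999520 = -2/1519 + 776999520 = 1180262270878/1519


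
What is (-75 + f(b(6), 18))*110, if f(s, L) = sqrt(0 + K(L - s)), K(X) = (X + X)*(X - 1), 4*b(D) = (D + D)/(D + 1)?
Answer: -8250 + 220*sqrt(7134)/7 ≈ -5595.4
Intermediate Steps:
b(D) = D/(2*(1 + D)) (b(D) = ((D + D)/(D + 1))/4 = ((2*D)/(1 + D))/4 = (2*D/(1 + D))/4 = D/(2*(1 + D)))
K(X) = 2*X*(-1 + X) (K(X) = (2*X)*(-1 + X) = 2*X*(-1 + X))
f(s, L) = sqrt(2)*sqrt((L - s)*(-1 + L - s)) (f(s, L) = sqrt(0 + 2*(L - s)*(-1 + (L - s))) = sqrt(0 + 2*(L - s)*(-1 + L - s)) = sqrt(2*(L - s)*(-1 + L - s)) = sqrt(2)*sqrt((L - s)*(-1 + L - s)))
(-75 + f(b(6), 18))*110 = (-75 + sqrt(2)*sqrt((1/2)*6/(1 + 6) + 18**2 + ((1/2)*6/(1 + 6))**2 - 1*18 - 2*18*(1/2)*6/(1 + 6)))*110 = (-75 + sqrt(2)*sqrt((1/2)*6/7 + 324 + ((1/2)*6/7)**2 - 18 - 2*18*(1/2)*6/7))*110 = (-75 + sqrt(2)*sqrt((1/2)*6*(1/7) + 324 + ((1/2)*6*(1/7))**2 - 18 - 2*18*(1/2)*6*(1/7)))*110 = (-75 + sqrt(2)*sqrt(3/7 + 324 + (3/7)**2 - 18 - 2*18*3/7))*110 = (-75 + sqrt(2)*sqrt(3/7 + 324 + 9/49 - 18 - 108/7))*110 = (-75 + sqrt(2)*sqrt(14268/49))*110 = (-75 + sqrt(2)*(2*sqrt(3567)/7))*110 = (-75 + 2*sqrt(7134)/7)*110 = -8250 + 220*sqrt(7134)/7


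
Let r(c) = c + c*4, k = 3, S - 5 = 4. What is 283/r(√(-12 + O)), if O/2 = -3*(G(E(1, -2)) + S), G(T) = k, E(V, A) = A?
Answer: -283*I*√21/210 ≈ -6.1756*I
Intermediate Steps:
S = 9 (S = 5 + 4 = 9)
G(T) = 3
O = -72 (O = 2*(-3*(3 + 9)) = 2*(-3*12) = 2*(-36) = -72)
r(c) = 5*c (r(c) = c + 4*c = 5*c)
283/r(√(-12 + O)) = 283/((5*√(-12 - 72))) = 283/((5*√(-84))) = 283/((5*(2*I*√21))) = 283/((10*I*√21)) = 283*(-I*√21/210) = -283*I*√21/210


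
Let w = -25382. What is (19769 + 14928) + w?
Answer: 9315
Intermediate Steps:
(19769 + 14928) + w = (19769 + 14928) - 25382 = 34697 - 25382 = 9315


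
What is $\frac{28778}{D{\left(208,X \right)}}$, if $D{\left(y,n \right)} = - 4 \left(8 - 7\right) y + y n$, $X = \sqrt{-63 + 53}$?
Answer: $- \frac{14389}{676} - \frac{14389 i \sqrt{10}}{2704} \approx -21.285 - 16.828 i$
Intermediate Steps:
$X = i \sqrt{10}$ ($X = \sqrt{-10} = i \sqrt{10} \approx 3.1623 i$)
$D{\left(y,n \right)} = - 4 y + n y$ ($D{\left(y,n \right)} = \left(-4\right) 1 y + n y = - 4 y + n y$)
$\frac{28778}{D{\left(208,X \right)}} = \frac{28778}{208 \left(-4 + i \sqrt{10}\right)} = \frac{28778}{-832 + 208 i \sqrt{10}}$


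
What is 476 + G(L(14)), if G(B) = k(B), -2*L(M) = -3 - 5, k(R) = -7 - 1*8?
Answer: 461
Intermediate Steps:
k(R) = -15 (k(R) = -7 - 8 = -15)
L(M) = 4 (L(M) = -(-3 - 5)/2 = -½*(-8) = 4)
G(B) = -15
476 + G(L(14)) = 476 - 15 = 461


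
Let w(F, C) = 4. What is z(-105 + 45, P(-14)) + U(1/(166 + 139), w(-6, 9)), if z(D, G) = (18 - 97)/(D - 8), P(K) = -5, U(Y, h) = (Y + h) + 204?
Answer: 4338083/20740 ≈ 209.17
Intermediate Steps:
U(Y, h) = 204 + Y + h
z(D, G) = -79/(-8 + D)
z(-105 + 45, P(-14)) + U(1/(166 + 139), w(-6, 9)) = -79/(-8 + (-105 + 45)) + (204 + 1/(166 + 139) + 4) = -79/(-8 - 60) + (204 + 1/305 + 4) = -79/(-68) + (204 + 1/305 + 4) = -79*(-1/68) + 63441/305 = 79/68 + 63441/305 = 4338083/20740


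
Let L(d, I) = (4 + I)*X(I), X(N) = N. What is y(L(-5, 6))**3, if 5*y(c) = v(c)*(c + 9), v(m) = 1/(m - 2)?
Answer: 328509/24389000 ≈ 0.013470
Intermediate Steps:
v(m) = 1/(-2 + m)
L(d, I) = I*(4 + I) (L(d, I) = (4 + I)*I = I*(4 + I))
y(c) = (9 + c)/(5*(-2 + c)) (y(c) = ((c + 9)/(-2 + c))/5 = ((9 + c)/(-2 + c))/5 = (9 + c)/(5*(-2 + c)))
y(L(-5, 6))**3 = ((9 + 6*(4 + 6))/(5*(-2 + 6*(4 + 6))))**3 = ((9 + 6*10)/(5*(-2 + 6*10)))**3 = ((9 + 60)/(5*(-2 + 60)))**3 = ((1/5)*69/58)**3 = ((1/5)*(1/58)*69)**3 = (69/290)**3 = 328509/24389000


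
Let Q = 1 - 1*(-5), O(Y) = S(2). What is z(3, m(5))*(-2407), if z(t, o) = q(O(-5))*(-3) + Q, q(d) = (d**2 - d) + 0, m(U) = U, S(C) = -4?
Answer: 129978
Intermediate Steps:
O(Y) = -4
Q = 6 (Q = 1 + 5 = 6)
q(d) = d**2 - d
z(t, o) = -54 (z(t, o) = -4*(-1 - 4)*(-3) + 6 = -4*(-5)*(-3) + 6 = 20*(-3) + 6 = -60 + 6 = -54)
z(3, m(5))*(-2407) = -54*(-2407) = 129978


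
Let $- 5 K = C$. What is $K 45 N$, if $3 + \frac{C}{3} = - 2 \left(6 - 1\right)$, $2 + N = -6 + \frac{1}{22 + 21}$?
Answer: $- \frac{120393}{43} \approx -2799.8$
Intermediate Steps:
$N = - \frac{343}{43}$ ($N = -2 - \left(6 - \frac{1}{22 + 21}\right) = -2 - \left(6 - \frac{1}{43}\right) = -2 + \left(-6 + \frac{1}{43}\right) = -2 - \frac{257}{43} = - \frac{343}{43} \approx -7.9767$)
$C = -39$ ($C = -9 + 3 \left(- 2 \left(6 - 1\right)\right) = -9 + 3 \left(\left(-2\right) 5\right) = -9 + 3 \left(-10\right) = -9 - 30 = -39$)
$K = \frac{39}{5}$ ($K = \left(- \frac{1}{5}\right) \left(-39\right) = \frac{39}{5} \approx 7.8$)
$K 45 N = \frac{39}{5} \cdot 45 \left(- \frac{343}{43}\right) = 351 \left(- \frac{343}{43}\right) = - \frac{120393}{43}$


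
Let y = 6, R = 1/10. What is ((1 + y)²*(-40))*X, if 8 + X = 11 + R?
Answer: -6076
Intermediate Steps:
R = ⅒ ≈ 0.10000
X = 31/10 (X = -8 + (11 + ⅒) = -8 + 111/10 = 31/10 ≈ 3.1000)
((1 + y)²*(-40))*X = ((1 + 6)²*(-40))*(31/10) = (7²*(-40))*(31/10) = (49*(-40))*(31/10) = -1960*31/10 = -6076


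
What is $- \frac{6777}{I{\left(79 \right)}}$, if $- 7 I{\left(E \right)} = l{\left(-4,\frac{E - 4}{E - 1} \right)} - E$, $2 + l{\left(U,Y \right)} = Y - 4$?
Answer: $- \frac{1233414}{2185} \approx -564.49$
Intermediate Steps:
$l{\left(U,Y \right)} = -6 + Y$ ($l{\left(U,Y \right)} = -2 + \left(Y - 4\right) = -2 + \left(-4 + Y\right) = -6 + Y$)
$I{\left(E \right)} = \frac{6}{7} + \frac{E}{7} - \frac{-4 + E}{7 \left(-1 + E\right)}$ ($I{\left(E \right)} = - \frac{\left(-6 + \frac{E - 4}{E - 1}\right) - E}{7} = - \frac{\left(-6 + \frac{-4 + E}{-1 + E}\right) - E}{7} = - \frac{-6 - E + \frac{-4 + E}{-1 + E}}{7} = \frac{6}{7} + \frac{E}{7} - \frac{-4 + E}{7 \left(-1 + E\right)}$)
$- \frac{6777}{I{\left(79 \right)}} = - \frac{6777}{\frac{1}{7} \frac{1}{-1 + 79} \left(-2 + 79^{2} + 4 \cdot 79\right)} = - \frac{6777}{\frac{1}{7} \cdot \frac{1}{78} \left(-2 + 6241 + 316\right)} = - \frac{6777}{\frac{1}{7} \cdot \frac{1}{78} \cdot 6555} = - \frac{6777}{\frac{2185}{182}} = \left(-6777\right) \frac{182}{2185} = - \frac{1233414}{2185}$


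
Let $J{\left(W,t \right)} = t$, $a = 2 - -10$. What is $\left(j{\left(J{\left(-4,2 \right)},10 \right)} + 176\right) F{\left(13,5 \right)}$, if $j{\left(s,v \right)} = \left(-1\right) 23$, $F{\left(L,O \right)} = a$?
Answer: $1836$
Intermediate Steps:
$a = 12$ ($a = 2 + 10 = 12$)
$F{\left(L,O \right)} = 12$
$j{\left(s,v \right)} = -23$
$\left(j{\left(J{\left(-4,2 \right)},10 \right)} + 176\right) F{\left(13,5 \right)} = \left(-23 + 176\right) 12 = 153 \cdot 12 = 1836$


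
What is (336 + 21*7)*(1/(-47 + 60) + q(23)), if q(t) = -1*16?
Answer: -99981/13 ≈ -7690.8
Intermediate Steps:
q(t) = -16
(336 + 21*7)*(1/(-47 + 60) + q(23)) = (336 + 21*7)*(1/(-47 + 60) - 16) = (336 + 147)*(1/13 - 16) = 483*(1/13 - 16) = 483*(-207/13) = -99981/13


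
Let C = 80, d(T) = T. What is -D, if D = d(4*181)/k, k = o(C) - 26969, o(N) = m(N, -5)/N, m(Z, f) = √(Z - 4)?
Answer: 31240889600/1163723137581 + 28960*√19/1163723137581 ≈ 0.026846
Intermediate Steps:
m(Z, f) = √(-4 + Z)
o(N) = √(-4 + N)/N
k = -26969 + √19/40 (k = √(-4 + 80)/80 - 26969 = √76/80 - 26969 = (2*√19)/80 - 26969 = √19/40 - 26969 = -26969 + √19/40 ≈ -26969.)
D = 724/(-26969 + √19/40) (D = (4*181)/(-26969 + √19/40) = 724/(-26969 + √19/40) ≈ -0.026846)
-D = -(-31240889600/1163723137581 - 28960*√19/1163723137581) = 31240889600/1163723137581 + 28960*√19/1163723137581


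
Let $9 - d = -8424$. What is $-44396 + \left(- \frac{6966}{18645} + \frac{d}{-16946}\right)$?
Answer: $- \frac{4675851398147}{105319390} \approx -44397.0$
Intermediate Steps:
$d = 8433$ ($d = 9 - -8424 = 9 + 8424 = 8433$)
$-44396 + \left(- \frac{6966}{18645} + \frac{d}{-16946}\right) = -44396 + \left(- \frac{6966}{18645} + \frac{8433}{-16946}\right) = -44396 + \left(\left(-6966\right) \frac{1}{18645} + 8433 \left(- \frac{1}{16946}\right)\right) = -44396 - \frac{91759707}{105319390} = - \frac{4675851398147}{105319390}$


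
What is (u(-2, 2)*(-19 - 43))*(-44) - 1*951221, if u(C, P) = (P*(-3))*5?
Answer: -1033061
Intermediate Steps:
u(C, P) = -15*P (u(C, P) = -3*P*5 = -15*P)
(u(-2, 2)*(-19 - 43))*(-44) - 1*951221 = ((-15*2)*(-19 - 43))*(-44) - 1*951221 = -30*(-62)*(-44) - 951221 = 1860*(-44) - 951221 = -81840 - 951221 = -1033061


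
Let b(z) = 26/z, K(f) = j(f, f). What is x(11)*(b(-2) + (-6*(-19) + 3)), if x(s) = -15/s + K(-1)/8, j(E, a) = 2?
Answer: -1274/11 ≈ -115.82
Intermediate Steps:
K(f) = 2
x(s) = ¼ - 15/s (x(s) = -15/s + 2/8 = -15/s + 2*(⅛) = -15/s + ¼ = ¼ - 15/s)
x(11)*(b(-2) + (-6*(-19) + 3)) = ((¼)*(-60 + 11)/11)*(26/(-2) + (-6*(-19) + 3)) = ((¼)*(1/11)*(-49))*(26*(-½) + (114 + 3)) = -49*(-13 + 117)/44 = -49/44*104 = -1274/11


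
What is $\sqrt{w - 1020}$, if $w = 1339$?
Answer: $\sqrt{319} \approx 17.861$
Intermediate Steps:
$\sqrt{w - 1020} = \sqrt{1339 - 1020} = \sqrt{319}$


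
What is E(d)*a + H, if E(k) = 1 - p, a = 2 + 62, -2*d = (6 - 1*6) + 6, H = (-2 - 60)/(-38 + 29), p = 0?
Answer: 638/9 ≈ 70.889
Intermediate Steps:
H = 62/9 (H = -62/(-9) = -62*(-⅑) = 62/9 ≈ 6.8889)
d = -3 (d = -((6 - 1*6) + 6)/2 = -((6 - 6) + 6)/2 = -(0 + 6)/2 = -½*6 = -3)
a = 64
E(k) = 1 (E(k) = 1 - 1*0 = 1 + 0 = 1)
E(d)*a + H = 1*64 + 62/9 = 64 + 62/9 = 638/9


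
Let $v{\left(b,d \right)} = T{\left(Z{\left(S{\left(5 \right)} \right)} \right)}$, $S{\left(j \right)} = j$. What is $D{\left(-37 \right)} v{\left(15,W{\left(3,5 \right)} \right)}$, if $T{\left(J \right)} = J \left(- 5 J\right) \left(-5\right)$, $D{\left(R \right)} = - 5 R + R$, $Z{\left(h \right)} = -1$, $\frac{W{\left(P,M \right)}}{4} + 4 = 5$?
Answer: $3700$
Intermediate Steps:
$W{\left(P,M \right)} = 4$ ($W{\left(P,M \right)} = -16 + 4 \cdot 5 = -16 + 20 = 4$)
$D{\left(R \right)} = - 4 R$
$T{\left(J \right)} = 25 J^{2}$ ($T{\left(J \right)} = - 5 J^{2} \left(-5\right) = 25 J^{2}$)
$v{\left(b,d \right)} = 25$ ($v{\left(b,d \right)} = 25 \left(-1\right)^{2} = 25 \cdot 1 = 25$)
$D{\left(-37 \right)} v{\left(15,W{\left(3,5 \right)} \right)} = \left(-4\right) \left(-37\right) 25 = 148 \cdot 25 = 3700$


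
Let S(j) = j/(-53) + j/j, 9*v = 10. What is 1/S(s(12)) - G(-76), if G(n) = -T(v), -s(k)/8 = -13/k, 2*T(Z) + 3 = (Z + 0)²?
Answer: 6739/21546 ≈ 0.31277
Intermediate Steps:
v = 10/9 (v = (⅑)*10 = 10/9 ≈ 1.1111)
T(Z) = -3/2 + Z²/2 (T(Z) = -3/2 + (Z + 0)²/2 = -3/2 + Z²/2)
s(k) = 104/k (s(k) = -(-104)/k = 104/k)
S(j) = 1 - j/53 (S(j) = j*(-1/53) + 1 = -j/53 + 1 = 1 - j/53)
G(n) = 143/162 (G(n) = -(-3/2 + (10/9)²/2) = -(-3/2 + (½)*(100/81)) = -(-3/2 + 50/81) = -1*(-143/162) = 143/162)
1/S(s(12)) - G(-76) = 1/(1 - 104/(53*12)) - 1*143/162 = 1/(1 - 104/(53*12)) - 143/162 = 1/(1 - 1/53*26/3) - 143/162 = 1/(1 - 26/159) - 143/162 = 1/(133/159) - 143/162 = 159/133 - 143/162 = 6739/21546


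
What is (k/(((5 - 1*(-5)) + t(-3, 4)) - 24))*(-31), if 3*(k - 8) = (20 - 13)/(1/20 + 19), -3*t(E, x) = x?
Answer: 143902/8763 ≈ 16.422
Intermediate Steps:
t(E, x) = -x/3
k = 9284/1143 (k = 8 + ((20 - 13)/(1/20 + 19))/3 = 8 + (7/(1/20 + 19))/3 = 8 + (7/(381/20))/3 = 8 + (7*(20/381))/3 = 8 + (⅓)*(140/381) = 8 + 140/1143 = 9284/1143 ≈ 8.1225)
(k/(((5 - 1*(-5)) + t(-3, 4)) - 24))*(-31) = (9284/(1143*(((5 - 1*(-5)) - ⅓*4) - 24)))*(-31) = (9284/(1143*(((5 + 5) - 4/3) - 24)))*(-31) = (9284/(1143*((10 - 4/3) - 24)))*(-31) = (9284/(1143*(26/3 - 24)))*(-31) = (9284/(1143*(-46/3)))*(-31) = ((9284/1143)*(-3/46))*(-31) = -4642/8763*(-31) = 143902/8763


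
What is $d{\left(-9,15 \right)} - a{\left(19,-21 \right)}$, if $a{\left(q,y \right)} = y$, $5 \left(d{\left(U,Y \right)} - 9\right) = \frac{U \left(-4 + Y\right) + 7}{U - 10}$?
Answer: $\frac{2942}{95} \approx 30.968$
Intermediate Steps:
$d{\left(U,Y \right)} = 9 + \frac{7 + U \left(-4 + Y\right)}{5 \left(-10 + U\right)}$ ($d{\left(U,Y \right)} = 9 + \frac{\left(U \left(-4 + Y\right) + 7\right) \frac{1}{U - 10}}{5} = 9 + \frac{\left(7 + U \left(-4 + Y\right)\right) \frac{1}{-10 + U}}{5} = 9 + \frac{\frac{1}{-10 + U} \left(7 + U \left(-4 + Y\right)\right)}{5} = 9 + \frac{7 + U \left(-4 + Y\right)}{5 \left(-10 + U\right)}$)
$d{\left(-9,15 \right)} - a{\left(19,-21 \right)} = \frac{-443 + 41 \left(-9\right) - 135}{5 \left(-10 - 9\right)} - -21 = \frac{-443 - 369 - 135}{5 \left(-19\right)} + 21 = \frac{1}{5} \left(- \frac{1}{19}\right) \left(-947\right) + 21 = \frac{947}{95} + 21 = \frac{2942}{95}$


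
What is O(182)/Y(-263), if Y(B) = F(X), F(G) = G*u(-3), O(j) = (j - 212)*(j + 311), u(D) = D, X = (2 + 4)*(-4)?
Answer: -2465/12 ≈ -205.42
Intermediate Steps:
X = -24 (X = 6*(-4) = -24)
O(j) = (-212 + j)*(311 + j)
F(G) = -3*G (F(G) = G*(-3) = -3*G)
Y(B) = 72 (Y(B) = -3*(-24) = 72)
O(182)/Y(-263) = (-65932 + 182² + 99*182)/72 = (-65932 + 33124 + 18018)*(1/72) = -14790*1/72 = -2465/12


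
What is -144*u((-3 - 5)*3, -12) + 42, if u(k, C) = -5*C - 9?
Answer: -7302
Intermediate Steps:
u(k, C) = -9 - 5*C
-144*u((-3 - 5)*3, -12) + 42 = -144*(-9 - 5*(-12)) + 42 = -144*(-9 + 60) + 42 = -144*51 + 42 = -7344 + 42 = -7302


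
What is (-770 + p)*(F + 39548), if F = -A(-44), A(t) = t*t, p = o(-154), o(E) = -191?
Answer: -36145132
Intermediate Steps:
p = -191
A(t) = t²
F = -1936 (F = -1*(-44)² = -1*1936 = -1936)
(-770 + p)*(F + 39548) = (-770 - 191)*(-1936 + 39548) = -961*37612 = -36145132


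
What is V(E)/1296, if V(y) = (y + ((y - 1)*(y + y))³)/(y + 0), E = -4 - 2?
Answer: -98783/1296 ≈ -76.221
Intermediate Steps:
E = -6
V(y) = (y + 8*y³*(-1 + y)³)/y (V(y) = (y + ((-1 + y)*(2*y))³)/y = (y + (2*y*(-1 + y))³)/y = (y + 8*y³*(-1 + y)³)/y)
V(E)/1296 = (1 + 8*(-6)²*(-1 - 6)³)/1296 = (1 + 8*36*(-7)³)/1296 = (1 + 8*36*(-343))/1296 = (1 - 98784)/1296 = (1/1296)*(-98783) = -98783/1296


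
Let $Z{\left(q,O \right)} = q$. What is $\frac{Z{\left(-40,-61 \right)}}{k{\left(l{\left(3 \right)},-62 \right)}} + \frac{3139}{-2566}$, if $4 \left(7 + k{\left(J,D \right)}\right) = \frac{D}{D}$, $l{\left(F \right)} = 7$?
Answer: $\frac{325807}{69282} \approx 4.7026$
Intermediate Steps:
$k{\left(J,D \right)} = - \frac{27}{4}$ ($k{\left(J,D \right)} = -7 + \frac{D \frac{1}{D}}{4} = -7 + \frac{1}{4} \cdot 1 = -7 + \frac{1}{4} = - \frac{27}{4}$)
$\frac{Z{\left(-40,-61 \right)}}{k{\left(l{\left(3 \right)},-62 \right)}} + \frac{3139}{-2566} = - \frac{40}{- \frac{27}{4}} + \frac{3139}{-2566} = \left(-40\right) \left(- \frac{4}{27}\right) + 3139 \left(- \frac{1}{2566}\right) = \frac{160}{27} - \frac{3139}{2566} = \frac{325807}{69282}$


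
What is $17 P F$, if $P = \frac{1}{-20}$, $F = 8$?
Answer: $- \frac{34}{5} \approx -6.8$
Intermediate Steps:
$P = - \frac{1}{20} \approx -0.05$
$17 P F = 17 \left(- \frac{1}{20}\right) 8 = \left(- \frac{17}{20}\right) 8 = - \frac{34}{5}$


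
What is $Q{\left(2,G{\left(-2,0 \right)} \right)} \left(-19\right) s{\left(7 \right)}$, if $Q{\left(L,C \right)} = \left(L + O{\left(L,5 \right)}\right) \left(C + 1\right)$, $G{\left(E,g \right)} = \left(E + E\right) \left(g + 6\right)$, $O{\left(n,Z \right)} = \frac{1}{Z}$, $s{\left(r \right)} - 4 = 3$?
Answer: $\frac{33649}{5} \approx 6729.8$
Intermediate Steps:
$s{\left(r \right)} = 7$ ($s{\left(r \right)} = 4 + 3 = 7$)
$G{\left(E,g \right)} = 2 E \left(6 + g\right)$
$Q{\left(L,C \right)} = \left(1 + C\right) \left(\frac{1}{5} + L\right)$ ($Q{\left(L,C \right)} = \left(L + \frac{1}{5}\right) \left(C + 1\right) = \left(L + \frac{1}{5}\right) \left(1 + C\right) = \left(\frac{1}{5} + L\right) \left(1 + C\right) = \left(1 + C\right) \left(\frac{1}{5} + L\right)$)
$Q{\left(2,G{\left(-2,0 \right)} \right)} \left(-19\right) s{\left(7 \right)} = \left(\frac{1}{5} + 2 + \frac{2 \left(-2\right) \left(6 + 0\right)}{5} + 2 \left(-2\right) \left(6 + 0\right) 2\right) \left(-19\right) 7 = \left(\frac{1}{5} + 2 + \frac{2 \left(-2\right) 6}{5} + 2 \left(-2\right) 6 \cdot 2\right) \left(-19\right) 7 = \left(\frac{1}{5} + 2 + \frac{1}{5} \left(-24\right) - 48\right) \left(-19\right) 7 = \left(\frac{1}{5} + 2 - \frac{24}{5} - 48\right) \left(-19\right) 7 = \left(- \frac{253}{5}\right) \left(-19\right) 7 = \frac{4807}{5} \cdot 7 = \frac{33649}{5}$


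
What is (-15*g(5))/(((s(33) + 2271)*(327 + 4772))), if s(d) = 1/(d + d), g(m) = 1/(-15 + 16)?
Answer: -990/764273813 ≈ -1.2953e-6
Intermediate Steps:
g(m) = 1 (g(m) = 1/1 = 1)
s(d) = 1/(2*d)
(-15*g(5))/(((s(33) + 2271)*(327 + 4772))) = (-15*1)/((((½)/33 + 2271)*(327 + 4772))) = -15*1/(5099*((½)*(1/33) + 2271)) = -15*1/(5099*(1/66 + 2271)) = -15/((149887/66)*5099) = -15/764273813/66 = -15*66/764273813 = -990/764273813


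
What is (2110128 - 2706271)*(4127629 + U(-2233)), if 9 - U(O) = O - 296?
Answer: -2462170145881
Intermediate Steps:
U(O) = 305 - O (U(O) = 9 - (O - 296) = 9 - (-296 + O) = 9 + (296 - O) = 305 - O)
(2110128 - 2706271)*(4127629 + U(-2233)) = (2110128 - 2706271)*(4127629 + (305 - 1*(-2233))) = -596143*(4127629 + (305 + 2233)) = -596143*(4127629 + 2538) = -596143*4130167 = -2462170145881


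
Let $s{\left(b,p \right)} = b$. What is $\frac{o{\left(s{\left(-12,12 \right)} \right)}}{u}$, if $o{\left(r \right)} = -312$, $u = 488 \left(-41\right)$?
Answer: $\frac{39}{2501} \approx 0.015594$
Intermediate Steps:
$u = -20008$
$\frac{o{\left(s{\left(-12,12 \right)} \right)}}{u} = - \frac{312}{-20008} = \left(-312\right) \left(- \frac{1}{20008}\right) = \frac{39}{2501}$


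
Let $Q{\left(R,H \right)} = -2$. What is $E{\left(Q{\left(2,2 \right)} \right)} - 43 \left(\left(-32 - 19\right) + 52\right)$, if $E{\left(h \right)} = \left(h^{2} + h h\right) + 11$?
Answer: $-24$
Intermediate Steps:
$E{\left(h \right)} = 11 + 2 h^{2}$ ($E{\left(h \right)} = \left(h^{2} + h^{2}\right) + 11 = 2 h^{2} + 11 = 11 + 2 h^{2}$)
$E{\left(Q{\left(2,2 \right)} \right)} - 43 \left(\left(-32 - 19\right) + 52\right) = \left(11 + 2 \left(-2\right)^{2}\right) - 43 \left(\left(-32 - 19\right) + 52\right) = \left(11 + 2 \cdot 4\right) - 43 \left(-51 + 52\right) = \left(11 + 8\right) - 43 = 19 - 43 = -24$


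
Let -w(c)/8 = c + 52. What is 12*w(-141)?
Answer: 8544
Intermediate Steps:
w(c) = -416 - 8*c (w(c) = -8*(c + 52) = -8*(52 + c) = -416 - 8*c)
12*w(-141) = 12*(-416 - 8*(-141)) = 12*(-416 + 1128) = 12*712 = 8544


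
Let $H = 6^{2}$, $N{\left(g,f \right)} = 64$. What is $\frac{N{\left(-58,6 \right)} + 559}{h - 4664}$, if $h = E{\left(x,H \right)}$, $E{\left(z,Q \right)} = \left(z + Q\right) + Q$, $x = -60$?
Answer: $- \frac{623}{4652} \approx -0.13392$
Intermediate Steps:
$H = 36$
$E{\left(z,Q \right)} = z + 2 Q$ ($E{\left(z,Q \right)} = \left(Q + z\right) + Q = z + 2 Q$)
$h = 12$ ($h = -60 + 2 \cdot 36 = -60 + 72 = 12$)
$\frac{N{\left(-58,6 \right)} + 559}{h - 4664} = \frac{64 + 559}{12 - 4664} = \frac{623}{-4652} = 623 \left(- \frac{1}{4652}\right) = - \frac{623}{4652}$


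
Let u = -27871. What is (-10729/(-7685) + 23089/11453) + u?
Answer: -2452802118453/88016305 ≈ -27868.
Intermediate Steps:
(-10729/(-7685) + 23089/11453) + u = (-10729/(-7685) + 23089/11453) - 27871 = (-10729*(-1/7685) + 23089*(1/11453)) - 27871 = (10729/7685 + 23089/11453) - 27871 = 300318202/88016305 - 27871 = -2452802118453/88016305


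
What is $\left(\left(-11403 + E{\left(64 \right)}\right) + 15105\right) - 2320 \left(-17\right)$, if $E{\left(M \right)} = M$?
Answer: $43206$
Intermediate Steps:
$\left(\left(-11403 + E{\left(64 \right)}\right) + 15105\right) - 2320 \left(-17\right) = \left(\left(-11403 + 64\right) + 15105\right) - 2320 \left(-17\right) = \left(-11339 + 15105\right) - -39440 = 3766 + 39440 = 43206$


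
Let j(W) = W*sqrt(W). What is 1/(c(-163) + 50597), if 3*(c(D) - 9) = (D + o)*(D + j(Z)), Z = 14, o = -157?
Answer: 305967/20663019442 + 3360*sqrt(14)/10331509721 ≈ 1.6024e-5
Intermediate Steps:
j(W) = W**(3/2)
c(D) = 9 + (-157 + D)*(D + 14*sqrt(14))/3 (c(D) = 9 + ((D - 157)*(D + 14**(3/2)))/3 = 9 + ((-157 + D)*(D + 14*sqrt(14)))/3 = 9 + (-157 + D)*(D + 14*sqrt(14))/3)
1/(c(-163) + 50597) = 1/((9 - 2198*sqrt(14)/3 - 157/3*(-163) + (1/3)*(-163)**2 + (14/3)*(-163)*sqrt(14)) + 50597) = 1/((9 - 2198*sqrt(14)/3 + 25591/3 + (1/3)*26569 - 2282*sqrt(14)/3) + 50597) = 1/((9 - 2198*sqrt(14)/3 + 25591/3 + 26569/3 - 2282*sqrt(14)/3) + 50597) = 1/((52187/3 - 4480*sqrt(14)/3) + 50597) = 1/(203978/3 - 4480*sqrt(14)/3)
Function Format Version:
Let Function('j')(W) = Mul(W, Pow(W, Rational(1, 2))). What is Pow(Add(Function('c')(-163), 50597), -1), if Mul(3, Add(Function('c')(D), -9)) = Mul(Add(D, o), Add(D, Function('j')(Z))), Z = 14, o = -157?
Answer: Add(Rational(305967, 20663019442), Mul(Rational(3360, 10331509721), Pow(14, Rational(1, 2)))) ≈ 1.6024e-5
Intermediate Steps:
Function('j')(W) = Pow(W, Rational(3, 2))
Function('c')(D) = Add(9, Mul(Rational(1, 3), Add(-157, D), Add(D, Mul(14, Pow(14, Rational(1, 2)))))) (Function('c')(D) = Add(9, Mul(Rational(1, 3), Mul(Add(D, -157), Add(D, Pow(14, Rational(3, 2)))))) = Add(9, Mul(Rational(1, 3), Mul(Add(-157, D), Add(D, Mul(14, Pow(14, Rational(1, 2))))))) = Add(9, Mul(Rational(1, 3), Add(-157, D), Add(D, Mul(14, Pow(14, Rational(1, 2)))))))
Pow(Add(Function('c')(-163), 50597), -1) = Pow(Add(Add(9, Mul(Rational(-2198, 3), Pow(14, Rational(1, 2))), Mul(Rational(-157, 3), -163), Mul(Rational(1, 3), Pow(-163, 2)), Mul(Rational(14, 3), -163, Pow(14, Rational(1, 2)))), 50597), -1) = Pow(Add(Add(9, Mul(Rational(-2198, 3), Pow(14, Rational(1, 2))), Rational(25591, 3), Mul(Rational(1, 3), 26569), Mul(Rational(-2282, 3), Pow(14, Rational(1, 2)))), 50597), -1) = Pow(Add(Add(9, Mul(Rational(-2198, 3), Pow(14, Rational(1, 2))), Rational(25591, 3), Rational(26569, 3), Mul(Rational(-2282, 3), Pow(14, Rational(1, 2)))), 50597), -1) = Pow(Add(Add(Rational(52187, 3), Mul(Rational(-4480, 3), Pow(14, Rational(1, 2)))), 50597), -1) = Pow(Add(Rational(203978, 3), Mul(Rational(-4480, 3), Pow(14, Rational(1, 2)))), -1)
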